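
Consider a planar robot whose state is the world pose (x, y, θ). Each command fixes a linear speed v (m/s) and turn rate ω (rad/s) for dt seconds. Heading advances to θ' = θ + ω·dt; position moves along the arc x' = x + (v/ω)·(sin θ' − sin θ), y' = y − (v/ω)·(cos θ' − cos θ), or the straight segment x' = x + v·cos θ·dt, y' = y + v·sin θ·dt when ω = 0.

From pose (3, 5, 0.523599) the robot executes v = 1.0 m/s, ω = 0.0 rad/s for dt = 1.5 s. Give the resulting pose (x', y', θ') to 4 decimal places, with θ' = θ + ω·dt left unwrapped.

(4.2990, 5.7500, 0.5236)

θ' = 0.5236 + 0.0·1.5 = 0.5236
ω = 0 → straight: x' = 3 + 1.0·cos(0.5236)·1.5 = 4.2990
y' = 5 + 1.0·sin(0.5236)·1.5 = 5.7500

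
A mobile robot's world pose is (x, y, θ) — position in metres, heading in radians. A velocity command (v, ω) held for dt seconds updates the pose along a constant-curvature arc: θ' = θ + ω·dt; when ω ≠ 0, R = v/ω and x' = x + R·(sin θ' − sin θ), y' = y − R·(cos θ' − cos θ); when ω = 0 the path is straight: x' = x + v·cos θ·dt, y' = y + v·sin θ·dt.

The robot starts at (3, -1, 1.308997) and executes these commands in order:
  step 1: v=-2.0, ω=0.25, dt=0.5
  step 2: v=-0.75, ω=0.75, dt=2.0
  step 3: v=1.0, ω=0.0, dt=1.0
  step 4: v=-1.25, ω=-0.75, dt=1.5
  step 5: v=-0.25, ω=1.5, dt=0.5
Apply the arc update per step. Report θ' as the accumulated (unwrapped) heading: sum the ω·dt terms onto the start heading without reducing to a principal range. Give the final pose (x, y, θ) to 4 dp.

(3.9545, -4.2258, 2.5590)

step 1: θ'=1.4340 (R=-8.0000) → pose (2.8021, -1.9796, 1.4340)
step 2: θ'=2.9340 (R=-1.0000) → pose (3.5867, -3.0945, 2.9340)
step 3: θ'=2.9340 (straight) → pose (2.6082, -2.8884, 2.9340)
step 4: θ'=1.8090 (R=1.6667) → pose (3.8843, -4.1260, 1.8090)
step 5: θ'=2.5590 (R=-0.1667) → pose (3.9545, -4.2258, 2.5590)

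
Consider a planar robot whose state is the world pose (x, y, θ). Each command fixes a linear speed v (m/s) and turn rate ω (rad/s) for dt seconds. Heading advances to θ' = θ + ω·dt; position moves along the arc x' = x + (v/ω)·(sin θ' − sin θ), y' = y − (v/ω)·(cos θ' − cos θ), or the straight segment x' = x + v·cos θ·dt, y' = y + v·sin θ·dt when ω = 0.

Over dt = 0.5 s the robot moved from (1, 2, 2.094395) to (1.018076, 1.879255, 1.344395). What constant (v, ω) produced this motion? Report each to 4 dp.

v = -0.2500, ω = -1.5000

Δθ = 1.344395 − 2.094395 = -0.750000
ω = Δθ/dt = -0.750000/0.5 = -1.5000
R = −Δy/(cos θ' − cos θ) = 0.1667
v = R·ω = 0.1667·-1.5000 = -0.2500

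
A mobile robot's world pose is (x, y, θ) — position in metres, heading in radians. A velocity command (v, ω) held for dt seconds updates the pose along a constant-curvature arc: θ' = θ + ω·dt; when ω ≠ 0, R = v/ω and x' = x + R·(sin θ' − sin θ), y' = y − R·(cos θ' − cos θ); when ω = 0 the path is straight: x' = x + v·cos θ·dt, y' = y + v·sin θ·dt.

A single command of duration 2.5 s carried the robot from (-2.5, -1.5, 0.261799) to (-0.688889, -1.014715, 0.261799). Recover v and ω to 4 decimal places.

Δθ = 0.261799 − 0.261799 = 0.000000
ω = Δθ/dt = 0.000000/2.5 = 0.0000
ω = 0 → v = (Δx·cos θ + Δy·sin θ)/dt = 0.7500

v = 0.7500, ω = 0.0000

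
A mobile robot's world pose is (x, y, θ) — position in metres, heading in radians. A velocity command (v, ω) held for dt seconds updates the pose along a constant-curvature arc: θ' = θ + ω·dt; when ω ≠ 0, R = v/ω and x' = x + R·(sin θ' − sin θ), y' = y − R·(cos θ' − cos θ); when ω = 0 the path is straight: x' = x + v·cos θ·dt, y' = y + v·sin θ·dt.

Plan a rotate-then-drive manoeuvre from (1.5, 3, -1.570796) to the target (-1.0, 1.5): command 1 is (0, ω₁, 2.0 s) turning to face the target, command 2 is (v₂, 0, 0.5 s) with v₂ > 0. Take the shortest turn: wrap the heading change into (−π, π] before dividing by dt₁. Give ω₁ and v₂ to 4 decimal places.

heading to target = atan2(1.5−3, -1−1.5) = -2.6012
Δθ = wrap(-2.6012 − -1.5708) = -1.0304; ω₁ = Δθ/dt₁ = -0.5152
distance = √((-1−1.5)² + (1.5−3)²) = 2.9155; v₂ = distance/dt₂ = 5.8310

ω₁ = -0.5152, v₂ = 5.8310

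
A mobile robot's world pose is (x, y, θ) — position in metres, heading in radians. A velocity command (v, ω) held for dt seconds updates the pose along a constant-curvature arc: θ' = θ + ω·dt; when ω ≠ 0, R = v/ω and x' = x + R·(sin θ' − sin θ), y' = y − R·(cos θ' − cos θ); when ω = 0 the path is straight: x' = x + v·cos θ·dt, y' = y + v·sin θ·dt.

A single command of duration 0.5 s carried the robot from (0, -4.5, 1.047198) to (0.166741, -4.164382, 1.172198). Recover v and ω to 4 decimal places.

v = 0.7500, ω = 0.2500

Δθ = 1.172198 − 1.047198 = 0.125000
ω = Δθ/dt = 0.125000/0.5 = 0.2500
R = −Δy/(cos θ' − cos θ) = 3.0000
v = R·ω = 3.0000·0.2500 = 0.7500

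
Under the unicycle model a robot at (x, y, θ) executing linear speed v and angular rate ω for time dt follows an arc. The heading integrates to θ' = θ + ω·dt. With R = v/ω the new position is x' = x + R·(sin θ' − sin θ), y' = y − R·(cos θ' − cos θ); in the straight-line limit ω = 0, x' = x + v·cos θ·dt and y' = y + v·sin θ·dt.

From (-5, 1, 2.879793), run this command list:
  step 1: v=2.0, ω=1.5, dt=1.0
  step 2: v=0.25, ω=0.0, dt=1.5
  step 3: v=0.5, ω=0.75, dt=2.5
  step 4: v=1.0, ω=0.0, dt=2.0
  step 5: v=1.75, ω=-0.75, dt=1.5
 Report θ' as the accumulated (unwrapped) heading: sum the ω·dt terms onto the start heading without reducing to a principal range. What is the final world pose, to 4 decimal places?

(-2.0506, -2.5343, 5.1298)

step 1: θ'=4.3798 (R=1.3333) → pose (-6.6054, 0.1474, 4.3798)
step 2: θ'=4.3798 (straight) → pose (-6.7278, -0.2070, 4.3798)
step 3: θ'=6.2548 (R=0.6667) → pose (-6.1166, -1.0911, 6.2548)
step 4: θ'=6.2548 (straight) → pose (-4.1174, -1.1479, 6.2548)
step 5: θ'=5.1298 (R=-2.3333) → pose (-2.0506, -2.5343, 5.1298)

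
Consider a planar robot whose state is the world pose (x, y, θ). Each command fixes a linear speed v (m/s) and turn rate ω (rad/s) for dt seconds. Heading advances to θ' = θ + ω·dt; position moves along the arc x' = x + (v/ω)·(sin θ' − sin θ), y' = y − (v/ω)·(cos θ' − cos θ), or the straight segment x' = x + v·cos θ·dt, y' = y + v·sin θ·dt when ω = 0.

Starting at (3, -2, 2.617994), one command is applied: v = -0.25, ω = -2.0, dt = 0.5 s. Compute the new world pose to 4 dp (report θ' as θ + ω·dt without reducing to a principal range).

(3.0624, -2.1024, 1.6180)

θ' = 2.6180 + -2.0·0.5 = 1.6180
R = v/ω = -0.25/-2.0 = 0.1250
x' = 3 + 0.1250·(sin 1.6180 − sin 2.6180) = 3.0624
y' = -2 − 0.1250·(cos 1.6180 − cos 2.6180) = -2.1024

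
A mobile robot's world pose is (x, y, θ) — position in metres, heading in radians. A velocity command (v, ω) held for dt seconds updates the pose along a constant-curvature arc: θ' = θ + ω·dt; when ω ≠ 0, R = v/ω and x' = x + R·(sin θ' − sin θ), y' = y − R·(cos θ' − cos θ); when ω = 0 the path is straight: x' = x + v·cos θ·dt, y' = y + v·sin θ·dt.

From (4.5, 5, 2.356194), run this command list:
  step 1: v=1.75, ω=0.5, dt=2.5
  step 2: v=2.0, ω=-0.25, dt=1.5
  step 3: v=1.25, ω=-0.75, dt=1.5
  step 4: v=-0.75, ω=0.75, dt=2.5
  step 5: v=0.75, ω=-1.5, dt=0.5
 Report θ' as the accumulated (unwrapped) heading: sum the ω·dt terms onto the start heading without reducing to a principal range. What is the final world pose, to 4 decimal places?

(-2.7174, 5.3262, 3.2312)

step 1: θ'=3.6062 (R=3.5000) → pose (0.4569, 5.6541, 3.6062)
step 2: θ'=3.2312 (R=-8.0000) → pose (-2.4118, 4.8382, 3.2312)
step 3: θ'=2.1062 (R=-1.6667) → pose (-3.9944, 5.6479, 2.1062)
step 4: θ'=3.9812 (R=-1.0000) → pose (-2.3899, 5.4903, 3.9812)
step 5: θ'=3.2312 (R=-0.5000) → pose (-2.7174, 5.3262, 3.2312)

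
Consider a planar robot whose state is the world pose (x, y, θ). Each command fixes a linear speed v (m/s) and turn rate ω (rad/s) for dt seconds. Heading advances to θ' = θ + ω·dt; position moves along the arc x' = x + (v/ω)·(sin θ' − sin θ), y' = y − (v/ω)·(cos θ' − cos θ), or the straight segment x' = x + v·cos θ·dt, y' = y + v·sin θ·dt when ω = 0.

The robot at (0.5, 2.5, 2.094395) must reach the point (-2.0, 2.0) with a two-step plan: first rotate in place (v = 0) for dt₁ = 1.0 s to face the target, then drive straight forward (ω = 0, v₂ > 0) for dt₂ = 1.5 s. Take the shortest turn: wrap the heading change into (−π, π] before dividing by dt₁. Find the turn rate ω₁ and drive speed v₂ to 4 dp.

ω₁ = 1.2446, v₂ = 1.6997

heading to target = atan2(2−2.5, -2−0.5) = -2.9442
Δθ = wrap(-2.9442 − 2.0944) = 1.2446; ω₁ = Δθ/dt₁ = 1.2446
distance = √((-2−0.5)² + (2−2.5)²) = 2.5495; v₂ = distance/dt₂ = 1.6997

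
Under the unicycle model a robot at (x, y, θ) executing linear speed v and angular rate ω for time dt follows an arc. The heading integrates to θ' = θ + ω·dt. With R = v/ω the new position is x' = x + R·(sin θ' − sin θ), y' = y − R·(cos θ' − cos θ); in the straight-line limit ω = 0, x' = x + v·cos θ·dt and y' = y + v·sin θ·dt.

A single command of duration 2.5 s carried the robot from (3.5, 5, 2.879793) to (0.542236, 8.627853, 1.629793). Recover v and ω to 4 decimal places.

v = 2.0000, ω = -0.5000

Δθ = 1.629793 − 2.879793 = -1.250000
ω = Δθ/dt = -1.250000/2.5 = -0.5000
R = −Δy/(cos θ' − cos θ) = -4.0000
v = R·ω = -4.0000·-0.5000 = 2.0000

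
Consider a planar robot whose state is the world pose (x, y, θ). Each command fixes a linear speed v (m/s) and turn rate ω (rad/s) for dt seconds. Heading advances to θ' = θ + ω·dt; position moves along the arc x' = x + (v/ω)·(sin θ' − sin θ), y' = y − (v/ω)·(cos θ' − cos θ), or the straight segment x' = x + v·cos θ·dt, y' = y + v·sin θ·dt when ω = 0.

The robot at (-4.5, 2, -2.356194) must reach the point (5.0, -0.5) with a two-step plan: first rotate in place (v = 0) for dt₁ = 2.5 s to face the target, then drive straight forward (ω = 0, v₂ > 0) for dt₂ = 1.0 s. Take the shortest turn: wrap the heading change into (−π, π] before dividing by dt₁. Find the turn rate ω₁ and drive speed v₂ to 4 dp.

heading to target = atan2(-0.5−2, 5−-4.5) = -0.2573
Δθ = wrap(-0.2573 − -2.3562) = 2.0989; ω₁ = Δθ/dt₁ = 0.8395
distance = √((5−-4.5)² + (-0.5−2)²) = 9.8234; v₂ = distance/dt₂ = 9.8234

ω₁ = 0.8395, v₂ = 9.8234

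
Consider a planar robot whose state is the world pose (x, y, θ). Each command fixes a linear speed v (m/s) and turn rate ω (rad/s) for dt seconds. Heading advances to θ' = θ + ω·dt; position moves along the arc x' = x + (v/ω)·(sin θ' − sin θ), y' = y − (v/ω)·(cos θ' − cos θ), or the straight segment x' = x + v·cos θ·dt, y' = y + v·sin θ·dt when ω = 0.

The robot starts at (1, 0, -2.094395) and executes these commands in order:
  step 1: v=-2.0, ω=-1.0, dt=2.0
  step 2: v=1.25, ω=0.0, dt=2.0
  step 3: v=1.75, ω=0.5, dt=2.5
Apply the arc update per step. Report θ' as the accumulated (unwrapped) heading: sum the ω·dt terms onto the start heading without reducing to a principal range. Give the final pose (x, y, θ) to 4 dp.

step 1: θ'=-4.0944 (R=2.0000) → pose (4.3621, 0.1588, -4.0944)
step 2: θ'=-4.0944 (straight) → pose (2.9136, 2.1964, -4.0944)
step 3: θ'=-2.8444 (R=3.5000) → pose (-0.9640, 3.5151, -2.8444)

(-0.9640, 3.5151, -2.8444)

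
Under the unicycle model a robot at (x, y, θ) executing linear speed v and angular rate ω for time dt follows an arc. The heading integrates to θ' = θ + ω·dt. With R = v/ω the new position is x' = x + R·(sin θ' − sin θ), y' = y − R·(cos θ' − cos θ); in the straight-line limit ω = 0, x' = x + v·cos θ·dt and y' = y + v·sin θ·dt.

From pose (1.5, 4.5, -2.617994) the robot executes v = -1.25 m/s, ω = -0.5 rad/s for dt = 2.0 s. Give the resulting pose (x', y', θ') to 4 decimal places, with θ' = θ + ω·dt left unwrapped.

(3.8965, 4.5566, -3.6180)

θ' = -2.6180 + -0.5·2.0 = -3.6180
R = v/ω = -1.25/-0.5 = 2.5000
x' = 1.5 + 2.5000·(sin -3.6180 − sin -2.6180) = 3.8965
y' = 4.5 − 2.5000·(cos -3.6180 − cos -2.6180) = 4.5566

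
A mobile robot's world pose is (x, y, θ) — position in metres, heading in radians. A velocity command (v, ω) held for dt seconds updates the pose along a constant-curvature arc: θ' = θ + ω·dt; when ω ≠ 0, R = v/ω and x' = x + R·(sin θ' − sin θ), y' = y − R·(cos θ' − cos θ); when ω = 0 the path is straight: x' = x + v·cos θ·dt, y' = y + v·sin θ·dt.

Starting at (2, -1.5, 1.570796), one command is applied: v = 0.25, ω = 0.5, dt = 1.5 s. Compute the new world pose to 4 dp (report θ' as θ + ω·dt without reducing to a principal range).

θ' = 1.5708 + 0.5·1.5 = 2.3208
R = v/ω = 0.25/0.5 = 0.5000
x' = 2 + 0.5000·(sin 2.3208 − sin 1.5708) = 1.8658
y' = -1.5 − 0.5000·(cos 2.3208 − cos 1.5708) = -1.1592

(1.8658, -1.1592, 2.3208)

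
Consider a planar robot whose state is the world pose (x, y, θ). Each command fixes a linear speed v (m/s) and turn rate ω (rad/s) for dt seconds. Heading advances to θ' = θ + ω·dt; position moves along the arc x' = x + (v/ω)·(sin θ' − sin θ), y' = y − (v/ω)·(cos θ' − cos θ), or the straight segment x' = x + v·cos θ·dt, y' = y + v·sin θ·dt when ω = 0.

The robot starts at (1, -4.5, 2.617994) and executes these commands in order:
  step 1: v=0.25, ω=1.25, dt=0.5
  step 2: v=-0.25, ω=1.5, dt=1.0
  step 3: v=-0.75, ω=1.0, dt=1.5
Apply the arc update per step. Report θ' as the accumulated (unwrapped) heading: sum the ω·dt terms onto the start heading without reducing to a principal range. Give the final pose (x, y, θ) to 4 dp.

(0.3100, -3.5769, 6.2430)

step 1: θ'=3.2430 (R=0.2000) → pose (0.8798, -4.4742, 3.2430)
step 2: θ'=4.7430 (R=-0.1667) → pose (1.0295, -4.3033, 4.7430)
step 3: θ'=6.2430 (R=-0.7500) → pose (0.3100, -3.5769, 6.2430)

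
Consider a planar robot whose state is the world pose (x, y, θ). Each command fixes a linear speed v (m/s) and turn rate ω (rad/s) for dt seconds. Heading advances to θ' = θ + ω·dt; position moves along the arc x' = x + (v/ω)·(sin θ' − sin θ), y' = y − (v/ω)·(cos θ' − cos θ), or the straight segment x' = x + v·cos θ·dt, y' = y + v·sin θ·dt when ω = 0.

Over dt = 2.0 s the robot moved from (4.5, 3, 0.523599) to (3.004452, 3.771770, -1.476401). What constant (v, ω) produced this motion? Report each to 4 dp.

Δθ = -1.476401 − 0.523599 = -2.000000
ω = Δθ/dt = -2.000000/2.0 = -1.0000
R = Δx/(sin θ' − sin θ) = 1.0000
v = R·ω = 1.0000·-1.0000 = -1.0000

v = -1.0000, ω = -1.0000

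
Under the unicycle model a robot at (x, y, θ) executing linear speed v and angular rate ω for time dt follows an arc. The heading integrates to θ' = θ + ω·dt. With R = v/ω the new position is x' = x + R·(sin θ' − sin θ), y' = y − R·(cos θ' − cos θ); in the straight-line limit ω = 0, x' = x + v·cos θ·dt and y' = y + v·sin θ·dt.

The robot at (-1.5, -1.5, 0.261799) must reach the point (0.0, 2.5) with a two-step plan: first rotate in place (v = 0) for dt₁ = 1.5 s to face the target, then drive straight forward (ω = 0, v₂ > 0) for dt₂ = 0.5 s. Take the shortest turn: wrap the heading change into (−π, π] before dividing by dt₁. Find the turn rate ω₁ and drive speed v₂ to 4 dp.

heading to target = atan2(2.5−-1.5, 0−-1.5) = 1.2120
Δθ = wrap(1.2120 − 0.2618) = 0.9502; ω₁ = Δθ/dt₁ = 0.6335
distance = √((0−-1.5)² + (2.5−-1.5)²) = 4.2720; v₂ = distance/dt₂ = 8.5440

ω₁ = 0.6335, v₂ = 8.5440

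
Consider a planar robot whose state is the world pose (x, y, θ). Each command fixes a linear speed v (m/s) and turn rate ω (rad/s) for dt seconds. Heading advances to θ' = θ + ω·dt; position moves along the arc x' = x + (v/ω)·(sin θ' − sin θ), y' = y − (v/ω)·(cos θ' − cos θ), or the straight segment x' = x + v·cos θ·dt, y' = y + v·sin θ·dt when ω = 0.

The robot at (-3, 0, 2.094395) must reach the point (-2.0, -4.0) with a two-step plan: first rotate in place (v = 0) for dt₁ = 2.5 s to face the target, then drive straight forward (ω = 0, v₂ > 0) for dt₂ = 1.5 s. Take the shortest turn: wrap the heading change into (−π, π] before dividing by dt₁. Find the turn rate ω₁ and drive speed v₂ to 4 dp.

heading to target = atan2(-4−0, -2−-3) = -1.3258
Δθ = wrap(-1.3258 − 2.0944) = 2.8630; ω₁ = Δθ/dt₁ = 1.1452
distance = √((-2−-3)² + (-4−0)²) = 4.1231; v₂ = distance/dt₂ = 2.7487

ω₁ = 1.1452, v₂ = 2.7487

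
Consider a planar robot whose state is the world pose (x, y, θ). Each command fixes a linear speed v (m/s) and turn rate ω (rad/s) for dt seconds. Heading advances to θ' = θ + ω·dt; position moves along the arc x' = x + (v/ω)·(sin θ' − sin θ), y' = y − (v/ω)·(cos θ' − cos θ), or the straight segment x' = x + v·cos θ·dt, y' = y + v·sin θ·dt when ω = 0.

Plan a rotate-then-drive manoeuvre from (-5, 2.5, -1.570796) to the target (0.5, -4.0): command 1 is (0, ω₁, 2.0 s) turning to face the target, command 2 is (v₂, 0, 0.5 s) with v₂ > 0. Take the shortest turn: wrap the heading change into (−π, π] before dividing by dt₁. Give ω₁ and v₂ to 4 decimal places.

heading to target = atan2(-4−2.5, 0.5−-5) = -0.8685
Δθ = wrap(-0.8685 − -1.5708) = 0.7023; ω₁ = Δθ/dt₁ = 0.3511
distance = √((0.5−-5)² + (-4−2.5)²) = 8.5147; v₂ = distance/dt₂ = 17.0294

ω₁ = 0.3511, v₂ = 17.0294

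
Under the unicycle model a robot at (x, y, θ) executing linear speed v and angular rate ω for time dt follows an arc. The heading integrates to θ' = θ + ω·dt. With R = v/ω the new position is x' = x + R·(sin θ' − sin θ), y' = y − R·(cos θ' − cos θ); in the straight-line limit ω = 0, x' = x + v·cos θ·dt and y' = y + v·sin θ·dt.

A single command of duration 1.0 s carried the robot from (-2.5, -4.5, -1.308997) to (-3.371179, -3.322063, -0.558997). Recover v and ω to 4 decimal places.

Δθ = -0.558997 − -1.308997 = 0.750000
ω = Δθ/dt = 0.750000/1.0 = 0.7500
R = −Δy/(cos θ' − cos θ) = -2.0000
v = R·ω = -2.0000·0.7500 = -1.5000

v = -1.5000, ω = 0.7500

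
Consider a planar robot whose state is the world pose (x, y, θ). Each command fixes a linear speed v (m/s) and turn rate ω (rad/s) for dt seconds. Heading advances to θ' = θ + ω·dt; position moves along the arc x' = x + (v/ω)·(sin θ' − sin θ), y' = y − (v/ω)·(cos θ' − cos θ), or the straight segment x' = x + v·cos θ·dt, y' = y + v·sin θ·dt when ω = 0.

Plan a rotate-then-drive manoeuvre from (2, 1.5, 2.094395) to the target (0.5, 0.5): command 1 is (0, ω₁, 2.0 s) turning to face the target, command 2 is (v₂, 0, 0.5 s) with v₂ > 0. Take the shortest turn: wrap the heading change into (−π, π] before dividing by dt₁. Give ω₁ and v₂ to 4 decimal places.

ω₁ = 0.8176, v₂ = 3.6056

heading to target = atan2(0.5−1.5, 0.5−2) = -2.5536
Δθ = wrap(-2.5536 − 2.0944) = 1.6352; ω₁ = Δθ/dt₁ = 0.8176
distance = √((0.5−2)² + (0.5−1.5)²) = 1.8028; v₂ = distance/dt₂ = 3.6056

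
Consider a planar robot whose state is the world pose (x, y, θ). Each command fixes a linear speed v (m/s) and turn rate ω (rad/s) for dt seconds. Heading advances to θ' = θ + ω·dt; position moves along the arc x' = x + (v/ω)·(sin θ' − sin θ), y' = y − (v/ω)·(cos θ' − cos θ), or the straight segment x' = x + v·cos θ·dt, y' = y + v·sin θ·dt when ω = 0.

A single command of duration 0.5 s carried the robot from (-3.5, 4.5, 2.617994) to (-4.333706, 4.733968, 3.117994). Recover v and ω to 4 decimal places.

Δθ = 3.117994 − 2.617994 = 0.500000
ω = Δθ/dt = 0.500000/0.5 = 1.0000
R = Δx/(sin θ' − sin θ) = 1.7500
v = R·ω = 1.7500·1.0000 = 1.7500

v = 1.7500, ω = 1.0000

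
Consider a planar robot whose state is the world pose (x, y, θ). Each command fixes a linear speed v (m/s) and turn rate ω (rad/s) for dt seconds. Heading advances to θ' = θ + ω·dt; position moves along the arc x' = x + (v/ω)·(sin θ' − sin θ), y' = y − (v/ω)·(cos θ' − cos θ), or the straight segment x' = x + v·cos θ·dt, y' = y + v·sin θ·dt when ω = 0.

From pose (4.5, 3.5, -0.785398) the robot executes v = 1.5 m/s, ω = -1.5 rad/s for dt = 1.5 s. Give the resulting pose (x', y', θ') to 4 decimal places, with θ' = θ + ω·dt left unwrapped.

θ' = -0.7854 + -1.5·1.5 = -3.0354
R = v/ω = 1.5/-1.5 = -1.0000
x' = 4.5 + -1.0000·(sin -3.0354 − sin -0.7854) = 3.8989
y' = 3.5 − -1.0000·(cos -3.0354 − cos -0.7854) = 1.7985

(3.8989, 1.7985, -3.0354)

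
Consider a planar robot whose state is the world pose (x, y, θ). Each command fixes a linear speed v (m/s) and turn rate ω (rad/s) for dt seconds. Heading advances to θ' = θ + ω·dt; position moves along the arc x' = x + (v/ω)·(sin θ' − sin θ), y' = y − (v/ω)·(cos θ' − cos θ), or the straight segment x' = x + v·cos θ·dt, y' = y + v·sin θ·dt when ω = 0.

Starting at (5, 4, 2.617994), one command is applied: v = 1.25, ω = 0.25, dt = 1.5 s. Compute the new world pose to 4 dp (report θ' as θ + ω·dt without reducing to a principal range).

θ' = 2.6180 + 0.25·1.5 = 2.9930
R = v/ω = 1.25/0.25 = 5.0000
x' = 5 + 5.0000·(sin 2.9930 − sin 2.6180) = 3.2403
y' = 4 − 5.0000·(cos 2.9930 − cos 2.6180) = 4.6148

(3.2403, 4.6148, 2.9930)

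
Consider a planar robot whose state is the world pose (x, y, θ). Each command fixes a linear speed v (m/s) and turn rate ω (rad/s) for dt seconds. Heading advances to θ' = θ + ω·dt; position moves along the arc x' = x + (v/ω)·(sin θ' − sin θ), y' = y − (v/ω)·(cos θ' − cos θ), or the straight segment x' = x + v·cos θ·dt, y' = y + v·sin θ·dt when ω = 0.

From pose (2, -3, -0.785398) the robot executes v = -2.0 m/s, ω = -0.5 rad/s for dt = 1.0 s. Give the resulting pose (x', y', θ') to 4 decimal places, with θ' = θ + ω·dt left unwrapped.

θ' = -0.7854 + -0.5·1.0 = -1.2854
R = v/ω = -2.0/-0.5 = 4.0000
x' = 2 + 4.0000·(sin -1.2854 − sin -0.7854) = 0.9902
y' = -3 − 4.0000·(cos -1.2854 − cos -0.7854) = -1.2977

(0.9902, -1.2977, -1.2854)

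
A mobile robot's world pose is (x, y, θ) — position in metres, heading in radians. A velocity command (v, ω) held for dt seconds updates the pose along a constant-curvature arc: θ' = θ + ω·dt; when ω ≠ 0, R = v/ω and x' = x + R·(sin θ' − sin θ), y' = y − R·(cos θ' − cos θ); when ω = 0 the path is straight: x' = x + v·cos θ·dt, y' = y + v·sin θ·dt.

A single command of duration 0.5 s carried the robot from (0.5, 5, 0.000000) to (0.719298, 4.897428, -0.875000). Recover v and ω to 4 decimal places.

v = 0.5000, ω = -1.7500

Δθ = -0.875000 − 0.000000 = -0.875000
ω = Δθ/dt = -0.875000/0.5 = -1.7500
R = Δx/(sin θ' − sin θ) = -0.2857
v = R·ω = -0.2857·-1.7500 = 0.5000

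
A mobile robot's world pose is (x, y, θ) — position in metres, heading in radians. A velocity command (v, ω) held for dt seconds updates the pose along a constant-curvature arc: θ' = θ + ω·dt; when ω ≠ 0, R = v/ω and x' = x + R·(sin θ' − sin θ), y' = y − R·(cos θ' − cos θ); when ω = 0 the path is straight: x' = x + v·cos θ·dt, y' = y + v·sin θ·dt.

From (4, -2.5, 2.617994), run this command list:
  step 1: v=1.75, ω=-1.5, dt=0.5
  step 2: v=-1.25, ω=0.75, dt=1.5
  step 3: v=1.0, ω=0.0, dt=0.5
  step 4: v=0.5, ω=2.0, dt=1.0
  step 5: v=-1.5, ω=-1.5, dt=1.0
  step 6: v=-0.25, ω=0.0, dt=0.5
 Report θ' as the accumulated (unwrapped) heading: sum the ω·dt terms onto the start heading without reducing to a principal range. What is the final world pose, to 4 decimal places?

step 1: θ'=1.8680 (R=-1.1667) → pose (3.4678, -1.8313, 1.8680)
step 2: θ'=2.9930 (R=-1.6667) → pose (4.8147, -2.9915, 2.9930)
step 3: θ'=2.9930 (straight) → pose (4.3202, -2.9175, 2.9930)
step 4: θ'=4.9930 (R=0.2500) → pose (4.0429, -3.2340, 4.9930)
step 5: θ'=3.4930 (R=1.0000) → pose (4.6596, -2.0181, 3.4930)
step 6: θ'=3.4930 (straight) → pose (4.7770, -1.9751, 3.4930)

(4.7770, -1.9751, 3.4930)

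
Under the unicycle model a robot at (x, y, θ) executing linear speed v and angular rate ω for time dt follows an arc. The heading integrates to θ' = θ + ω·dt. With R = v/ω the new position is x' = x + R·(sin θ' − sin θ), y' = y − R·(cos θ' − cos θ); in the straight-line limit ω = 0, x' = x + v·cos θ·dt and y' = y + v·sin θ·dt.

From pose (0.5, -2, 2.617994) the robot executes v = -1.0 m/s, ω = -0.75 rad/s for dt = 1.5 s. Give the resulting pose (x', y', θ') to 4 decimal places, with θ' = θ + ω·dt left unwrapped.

(1.1626, -3.2583, 1.4930)

θ' = 2.6180 + -0.75·1.5 = 1.4930
R = v/ω = -1.0/-0.75 = 1.3333
x' = 0.5 + 1.3333·(sin 1.4930 − sin 2.6180) = 1.1626
y' = -2 − 1.3333·(cos 1.4930 − cos 2.6180) = -3.2583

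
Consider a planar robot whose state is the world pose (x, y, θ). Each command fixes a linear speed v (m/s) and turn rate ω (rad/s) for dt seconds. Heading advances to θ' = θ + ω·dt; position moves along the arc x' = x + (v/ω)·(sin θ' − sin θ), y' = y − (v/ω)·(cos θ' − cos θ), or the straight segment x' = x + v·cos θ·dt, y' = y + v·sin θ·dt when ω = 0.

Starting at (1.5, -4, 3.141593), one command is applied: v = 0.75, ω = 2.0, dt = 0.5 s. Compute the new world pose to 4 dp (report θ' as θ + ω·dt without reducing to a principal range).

(1.1844, -4.1724, 4.1416)

θ' = 3.1416 + 2.0·0.5 = 4.1416
R = v/ω = 0.75/2.0 = 0.3750
x' = 1.5 + 0.3750·(sin 4.1416 − sin 3.1416) = 1.1844
y' = -4 − 0.3750·(cos 4.1416 − cos 3.1416) = -4.1724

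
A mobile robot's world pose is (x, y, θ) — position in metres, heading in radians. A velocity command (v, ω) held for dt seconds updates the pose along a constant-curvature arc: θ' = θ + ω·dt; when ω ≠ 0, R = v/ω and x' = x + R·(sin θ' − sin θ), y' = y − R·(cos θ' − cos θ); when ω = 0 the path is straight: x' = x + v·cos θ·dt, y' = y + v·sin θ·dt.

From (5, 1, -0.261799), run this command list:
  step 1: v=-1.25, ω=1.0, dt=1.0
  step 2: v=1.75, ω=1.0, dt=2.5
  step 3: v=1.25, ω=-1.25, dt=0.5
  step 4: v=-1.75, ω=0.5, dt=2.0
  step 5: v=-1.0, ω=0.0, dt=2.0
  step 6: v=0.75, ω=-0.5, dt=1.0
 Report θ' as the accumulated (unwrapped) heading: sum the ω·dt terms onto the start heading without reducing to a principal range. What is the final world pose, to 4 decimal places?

step 1: θ'=0.7382 (R=-1.2500) → pose (3.8353, 0.7172, 0.7382)
step 2: θ'=3.2382 (R=1.7500) → pose (2.4888, 3.7535, 3.2382)
step 3: θ'=2.6132 (R=-1.0000) → pose (1.8882, 3.8852, 2.6132)
step 4: θ'=3.6132 (R=-3.5000) → pose (5.2428, 3.7899, 3.6132)
step 5: θ'=3.6132 (straight) → pose (7.0245, 4.6986, 3.6132)
step 6: θ'=3.1132 (R=-1.5000) → pose (6.3004, 4.5354, 3.1132)

(6.3004, 4.5354, 3.1132)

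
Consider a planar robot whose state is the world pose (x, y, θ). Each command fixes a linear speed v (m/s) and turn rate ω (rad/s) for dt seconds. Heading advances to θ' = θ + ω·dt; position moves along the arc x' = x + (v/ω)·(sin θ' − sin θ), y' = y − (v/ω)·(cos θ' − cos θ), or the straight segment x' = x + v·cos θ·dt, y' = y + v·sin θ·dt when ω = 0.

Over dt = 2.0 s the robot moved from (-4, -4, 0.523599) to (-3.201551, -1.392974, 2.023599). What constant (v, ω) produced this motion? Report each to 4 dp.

Δθ = 2.023599 − 0.523599 = 1.500000
ω = Δθ/dt = 1.500000/2.0 = 0.7500
R = −Δy/(cos θ' − cos θ) = 2.0000
v = R·ω = 2.0000·0.7500 = 1.5000

v = 1.5000, ω = 0.7500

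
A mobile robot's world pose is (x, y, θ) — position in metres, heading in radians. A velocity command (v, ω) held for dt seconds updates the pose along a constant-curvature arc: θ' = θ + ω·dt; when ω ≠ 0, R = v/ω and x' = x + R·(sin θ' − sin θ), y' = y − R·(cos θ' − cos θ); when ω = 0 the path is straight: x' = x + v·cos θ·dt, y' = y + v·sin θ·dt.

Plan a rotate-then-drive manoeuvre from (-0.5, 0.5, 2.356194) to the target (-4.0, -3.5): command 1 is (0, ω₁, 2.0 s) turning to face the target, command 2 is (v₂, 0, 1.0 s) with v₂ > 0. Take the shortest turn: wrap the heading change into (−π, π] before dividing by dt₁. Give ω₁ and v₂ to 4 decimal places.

ω₁ = 0.8187, v₂ = 5.3151

heading to target = atan2(-3.5−0.5, -4−-0.5) = -2.2896
Δθ = wrap(-2.2896 − 2.3562) = 1.6374; ω₁ = Δθ/dt₁ = 0.8187
distance = √((-4−-0.5)² + (-3.5−0.5)²) = 5.3151; v₂ = distance/dt₂ = 5.3151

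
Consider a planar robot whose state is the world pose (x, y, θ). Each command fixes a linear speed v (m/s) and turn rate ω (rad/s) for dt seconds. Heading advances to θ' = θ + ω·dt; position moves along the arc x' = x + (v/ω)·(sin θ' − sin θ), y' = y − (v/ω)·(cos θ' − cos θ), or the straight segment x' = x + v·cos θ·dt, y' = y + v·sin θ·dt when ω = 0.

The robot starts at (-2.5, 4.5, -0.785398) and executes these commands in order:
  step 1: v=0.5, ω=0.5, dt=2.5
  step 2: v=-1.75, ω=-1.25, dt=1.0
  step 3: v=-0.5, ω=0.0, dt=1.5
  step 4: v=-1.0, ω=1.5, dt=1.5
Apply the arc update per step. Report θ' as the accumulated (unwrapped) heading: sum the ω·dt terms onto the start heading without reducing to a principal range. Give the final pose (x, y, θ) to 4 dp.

step 1: θ'=0.4646 (R=1.0000) → pose (-1.3448, 4.3131, 0.4646)
step 2: θ'=-0.7854 (R=1.4000) → pose (-2.9621, 4.5748, -0.7854)
step 3: θ'=-0.7854 (straight) → pose (-3.4924, 5.1051, -0.7854)
step 4: θ'=1.4646 (R=-0.6667) → pose (-4.6267, 4.7043, 1.4646)

(-4.6267, 4.7043, 1.4646)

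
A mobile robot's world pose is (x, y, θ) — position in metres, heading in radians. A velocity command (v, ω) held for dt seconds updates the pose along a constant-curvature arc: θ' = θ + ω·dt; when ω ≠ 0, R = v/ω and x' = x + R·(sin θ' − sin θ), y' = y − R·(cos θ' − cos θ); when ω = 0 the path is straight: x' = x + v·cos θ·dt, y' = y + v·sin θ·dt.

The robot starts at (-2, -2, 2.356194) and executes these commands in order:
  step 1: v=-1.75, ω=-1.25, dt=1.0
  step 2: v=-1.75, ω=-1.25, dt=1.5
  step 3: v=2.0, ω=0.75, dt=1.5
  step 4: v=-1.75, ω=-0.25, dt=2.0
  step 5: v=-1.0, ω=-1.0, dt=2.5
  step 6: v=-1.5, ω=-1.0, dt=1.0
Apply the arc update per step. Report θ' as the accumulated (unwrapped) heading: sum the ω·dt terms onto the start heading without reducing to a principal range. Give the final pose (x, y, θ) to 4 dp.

(-3.5194, -3.0808, -3.6438)

step 1: θ'=1.1062 (R=1.4000) → pose (-1.7384, -3.6172, 1.1062)
step 2: θ'=-0.7688 (R=1.4000) → pose (-3.9633, -3.9962, -0.7688)
step 3: θ'=0.3562 (R=2.6667) → pose (-1.1794, -4.5788, 0.3562)
step 4: θ'=-0.1438 (R=7.0000) → pose (-4.6235, -4.9460, -0.1438)
step 5: θ'=-2.6438 (R=1.0000) → pose (-4.9577, -3.0776, -2.6438)
step 6: θ'=-3.6438 (R=1.5000) → pose (-3.5194, -3.0808, -3.6438)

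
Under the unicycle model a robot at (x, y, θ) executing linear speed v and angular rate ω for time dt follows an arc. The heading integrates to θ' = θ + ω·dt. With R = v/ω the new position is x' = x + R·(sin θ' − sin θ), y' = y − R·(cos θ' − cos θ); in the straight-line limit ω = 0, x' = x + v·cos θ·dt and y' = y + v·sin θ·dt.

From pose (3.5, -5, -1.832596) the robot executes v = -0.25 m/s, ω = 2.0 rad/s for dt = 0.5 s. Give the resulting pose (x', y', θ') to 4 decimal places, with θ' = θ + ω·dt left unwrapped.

θ' = -1.8326 + 2.0·0.5 = -0.8326
R = v/ω = -0.25/2.0 = -0.1250
x' = 3.5 + -0.1250·(sin -0.8326 − sin -1.8326) = 3.4717
y' = -5 − -0.1250·(cos -0.8326 − cos -1.8326) = -4.8835

(3.4717, -4.8835, -0.8326)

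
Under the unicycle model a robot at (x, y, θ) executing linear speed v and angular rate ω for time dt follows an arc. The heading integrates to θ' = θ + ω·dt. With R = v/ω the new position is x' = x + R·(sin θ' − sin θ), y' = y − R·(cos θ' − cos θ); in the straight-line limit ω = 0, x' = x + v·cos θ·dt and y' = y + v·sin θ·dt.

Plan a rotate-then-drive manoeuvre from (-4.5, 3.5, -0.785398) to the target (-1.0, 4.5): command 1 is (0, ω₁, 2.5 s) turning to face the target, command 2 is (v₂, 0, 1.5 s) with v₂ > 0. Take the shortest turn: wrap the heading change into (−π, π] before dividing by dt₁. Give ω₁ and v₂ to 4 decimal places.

ω₁ = 0.4255, v₂ = 2.4267

heading to target = atan2(4.5−3.5, -1−-4.5) = 0.2783
Δθ = wrap(0.2783 − -0.7854) = 1.0637; ω₁ = Δθ/dt₁ = 0.4255
distance = √((-1−-4.5)² + (4.5−3.5)²) = 3.6401; v₂ = distance/dt₂ = 2.4267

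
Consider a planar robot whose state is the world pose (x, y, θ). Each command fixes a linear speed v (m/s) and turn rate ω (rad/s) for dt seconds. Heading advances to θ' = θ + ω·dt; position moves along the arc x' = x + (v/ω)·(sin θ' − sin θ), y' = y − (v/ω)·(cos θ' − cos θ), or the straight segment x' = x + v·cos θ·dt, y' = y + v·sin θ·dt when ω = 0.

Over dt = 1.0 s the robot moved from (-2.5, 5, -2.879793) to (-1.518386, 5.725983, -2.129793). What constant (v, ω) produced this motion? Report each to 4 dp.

Δθ = -2.129793 − -2.879793 = 0.750000
ω = Δθ/dt = 0.750000/1.0 = 0.7500
R = Δx/(sin θ' − sin θ) = -1.6667
v = R·ω = -1.6667·0.7500 = -1.2500

v = -1.2500, ω = 0.7500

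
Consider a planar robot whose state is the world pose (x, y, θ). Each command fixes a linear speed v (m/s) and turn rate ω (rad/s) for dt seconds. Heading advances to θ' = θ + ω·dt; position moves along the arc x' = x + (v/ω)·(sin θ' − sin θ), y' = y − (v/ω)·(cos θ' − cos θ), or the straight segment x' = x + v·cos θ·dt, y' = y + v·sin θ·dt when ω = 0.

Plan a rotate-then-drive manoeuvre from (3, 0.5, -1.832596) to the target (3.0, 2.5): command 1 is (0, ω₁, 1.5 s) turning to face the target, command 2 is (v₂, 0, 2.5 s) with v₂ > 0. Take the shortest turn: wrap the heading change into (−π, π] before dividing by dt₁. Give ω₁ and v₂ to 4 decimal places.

ω₁ = -1.9199, v₂ = 0.8000

heading to target = atan2(2.5−0.5, 3−3) = 1.5708
Δθ = wrap(1.5708 − -1.8326) = -2.8798; ω₁ = Δθ/dt₁ = -1.9199
distance = √((3−3)² + (2.5−0.5)²) = 2.0000; v₂ = distance/dt₂ = 0.8000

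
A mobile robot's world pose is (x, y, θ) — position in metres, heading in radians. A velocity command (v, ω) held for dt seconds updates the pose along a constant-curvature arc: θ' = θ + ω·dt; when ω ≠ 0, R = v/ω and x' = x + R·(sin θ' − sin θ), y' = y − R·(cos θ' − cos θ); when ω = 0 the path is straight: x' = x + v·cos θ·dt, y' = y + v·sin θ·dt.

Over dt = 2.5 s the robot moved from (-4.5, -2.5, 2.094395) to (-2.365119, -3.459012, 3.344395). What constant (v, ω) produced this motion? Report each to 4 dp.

Δθ = 3.344395 − 2.094395 = 1.250000
ω = Δθ/dt = 1.250000/2.5 = 0.5000
R = Δx/(sin θ' − sin θ) = -2.0000
v = R·ω = -2.0000·0.5000 = -1.0000

v = -1.0000, ω = 0.5000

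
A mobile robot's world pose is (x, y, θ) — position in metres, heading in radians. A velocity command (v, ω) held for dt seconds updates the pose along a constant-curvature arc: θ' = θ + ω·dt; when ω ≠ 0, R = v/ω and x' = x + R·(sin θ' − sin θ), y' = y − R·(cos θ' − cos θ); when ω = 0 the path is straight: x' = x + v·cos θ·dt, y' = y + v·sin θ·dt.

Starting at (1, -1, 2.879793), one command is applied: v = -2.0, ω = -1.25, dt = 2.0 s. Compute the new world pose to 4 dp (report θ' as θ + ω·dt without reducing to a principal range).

(1.1791, -4.0315, 0.3798)

θ' = 2.8798 + -1.25·2.0 = 0.3798
R = v/ω = -2.0/-1.25 = 1.6000
x' = 1 + 1.6000·(sin 0.3798 − sin 2.8798) = 1.1791
y' = -1 − 1.6000·(cos 0.3798 − cos 2.8798) = -4.0315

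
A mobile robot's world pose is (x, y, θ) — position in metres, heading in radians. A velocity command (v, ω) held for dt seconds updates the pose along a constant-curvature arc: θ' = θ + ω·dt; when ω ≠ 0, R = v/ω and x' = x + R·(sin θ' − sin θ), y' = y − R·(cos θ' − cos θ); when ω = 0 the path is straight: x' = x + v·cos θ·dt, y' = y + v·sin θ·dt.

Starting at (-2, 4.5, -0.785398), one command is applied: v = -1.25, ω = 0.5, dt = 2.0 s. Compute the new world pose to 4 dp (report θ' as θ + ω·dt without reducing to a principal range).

θ' = -0.7854 + 0.5·2.0 = 0.2146
R = v/ω = -1.25/0.5 = -2.5000
x' = -2 + -2.5000·(sin 0.2146 − sin -0.7854) = -4.3002
y' = 4.5 − -2.5000·(cos 0.2146 − cos -0.7854) = 5.1749

(-4.3002, 5.1749, 0.2146)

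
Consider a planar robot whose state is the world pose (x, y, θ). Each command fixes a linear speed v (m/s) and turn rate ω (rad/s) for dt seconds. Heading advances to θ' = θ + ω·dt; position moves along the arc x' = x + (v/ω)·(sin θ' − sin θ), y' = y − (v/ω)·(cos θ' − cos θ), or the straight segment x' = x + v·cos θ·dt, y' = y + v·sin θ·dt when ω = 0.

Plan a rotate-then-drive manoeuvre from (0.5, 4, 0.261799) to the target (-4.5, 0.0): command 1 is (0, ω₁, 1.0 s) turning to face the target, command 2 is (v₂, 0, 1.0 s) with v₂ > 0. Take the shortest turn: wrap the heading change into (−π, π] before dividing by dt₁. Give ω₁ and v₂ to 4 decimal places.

heading to target = atan2(0−4, -4.5−0.5) = -2.4669
Δθ = wrap(-2.4669 − 0.2618) = -2.7287; ω₁ = Δθ/dt₁ = -2.7287
distance = √((-4.5−0.5)² + (0−4)²) = 6.4031; v₂ = distance/dt₂ = 6.4031

ω₁ = -2.7287, v₂ = 6.4031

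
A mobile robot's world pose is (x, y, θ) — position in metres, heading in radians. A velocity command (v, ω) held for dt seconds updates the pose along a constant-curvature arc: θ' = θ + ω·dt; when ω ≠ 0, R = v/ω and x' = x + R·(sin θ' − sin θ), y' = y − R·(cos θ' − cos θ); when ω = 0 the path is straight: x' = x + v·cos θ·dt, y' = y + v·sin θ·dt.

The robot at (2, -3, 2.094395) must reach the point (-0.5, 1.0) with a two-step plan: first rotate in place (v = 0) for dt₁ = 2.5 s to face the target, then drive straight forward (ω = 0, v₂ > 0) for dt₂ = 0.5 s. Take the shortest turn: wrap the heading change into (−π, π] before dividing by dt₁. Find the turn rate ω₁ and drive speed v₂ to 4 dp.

heading to target = atan2(1−-3, -0.5−2) = 2.1294
Δθ = wrap(2.1294 − 2.0944) = 0.0350; ω₁ = Δθ/dt₁ = 0.0140
distance = √((-0.5−2)² + (1−-3)²) = 4.7170; v₂ = distance/dt₂ = 9.4340

ω₁ = 0.0140, v₂ = 9.4340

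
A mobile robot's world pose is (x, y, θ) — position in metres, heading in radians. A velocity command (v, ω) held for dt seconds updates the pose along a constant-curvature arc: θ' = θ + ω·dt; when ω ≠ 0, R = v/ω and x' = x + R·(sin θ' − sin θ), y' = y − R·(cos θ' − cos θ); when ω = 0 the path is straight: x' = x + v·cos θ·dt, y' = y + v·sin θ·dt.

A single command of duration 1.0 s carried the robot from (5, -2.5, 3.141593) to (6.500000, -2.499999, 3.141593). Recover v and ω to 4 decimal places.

v = -1.5000, ω = 0.0000

Δθ = 3.141593 − 3.141593 = 0.000000
ω = Δθ/dt = 0.000000/1.0 = 0.0000
ω = 0 → v = (Δx·cos θ + Δy·sin θ)/dt = -1.5000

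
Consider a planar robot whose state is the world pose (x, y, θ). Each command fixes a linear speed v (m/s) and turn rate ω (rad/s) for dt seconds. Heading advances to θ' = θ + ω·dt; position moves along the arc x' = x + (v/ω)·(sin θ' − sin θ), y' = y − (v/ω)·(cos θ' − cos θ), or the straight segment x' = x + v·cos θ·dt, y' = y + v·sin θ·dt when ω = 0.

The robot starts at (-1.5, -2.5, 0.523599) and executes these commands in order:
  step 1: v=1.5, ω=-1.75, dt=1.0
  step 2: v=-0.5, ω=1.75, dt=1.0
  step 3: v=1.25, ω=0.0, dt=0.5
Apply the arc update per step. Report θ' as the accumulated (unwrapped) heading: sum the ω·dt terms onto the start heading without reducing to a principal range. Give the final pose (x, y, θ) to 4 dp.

step 1: θ'=-1.2264 (R=-0.8571) → pose (-0.2646, -2.9529, -1.2264)
step 2: θ'=0.5236 (R=-0.2857) → pose (-0.6764, -2.8019, 0.5236)
step 3: θ'=0.5236 (straight) → pose (-0.1351, -2.4894, 0.5236)

(-0.1351, -2.4894, 0.5236)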